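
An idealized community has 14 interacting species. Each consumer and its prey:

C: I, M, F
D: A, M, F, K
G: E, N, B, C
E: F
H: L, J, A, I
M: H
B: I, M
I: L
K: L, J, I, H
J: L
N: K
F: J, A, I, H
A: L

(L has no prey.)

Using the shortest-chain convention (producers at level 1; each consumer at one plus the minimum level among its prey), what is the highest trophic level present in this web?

Producers (level 1): L.
Following each consumer down to its lowest-level prey: L → J → F → E (levels 1 through 4).
All prey of E (F 3) are at level 3 or above, so E is at level 1 + 3 = 4.
Every consumer has at least one prey at level 3 or below, so none exceeds level 4.

4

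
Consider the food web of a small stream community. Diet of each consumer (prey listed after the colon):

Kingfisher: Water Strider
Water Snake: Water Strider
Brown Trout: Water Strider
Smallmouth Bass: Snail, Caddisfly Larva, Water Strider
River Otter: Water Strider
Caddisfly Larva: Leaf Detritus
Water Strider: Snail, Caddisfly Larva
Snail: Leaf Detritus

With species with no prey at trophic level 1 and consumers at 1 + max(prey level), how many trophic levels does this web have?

Basal resources (level 1): Leaf Detritus.
Leaf Detritus → Snail → Water Strider → Water Snake gives Water Snake level 4.
No species has a prey at level 4, so no species reaches level 5.

4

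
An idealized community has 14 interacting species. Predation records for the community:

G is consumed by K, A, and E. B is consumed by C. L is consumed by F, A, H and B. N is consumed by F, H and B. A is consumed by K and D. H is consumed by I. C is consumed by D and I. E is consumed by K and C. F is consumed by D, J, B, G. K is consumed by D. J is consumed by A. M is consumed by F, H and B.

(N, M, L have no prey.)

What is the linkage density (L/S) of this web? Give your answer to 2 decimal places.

L/S = 1.93

There are L = 27 links among S = 14 species.
L/S = 27/14 = 1.9286 ≈ 1.93.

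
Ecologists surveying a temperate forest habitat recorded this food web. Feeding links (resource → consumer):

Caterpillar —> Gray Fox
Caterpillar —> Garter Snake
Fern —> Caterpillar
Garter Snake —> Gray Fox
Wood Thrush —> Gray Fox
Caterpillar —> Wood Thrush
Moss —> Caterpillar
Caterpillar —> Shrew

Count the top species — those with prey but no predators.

Top species (has prey, but nothing eats it): Shrew, Gray Fox.
Count: 2.

2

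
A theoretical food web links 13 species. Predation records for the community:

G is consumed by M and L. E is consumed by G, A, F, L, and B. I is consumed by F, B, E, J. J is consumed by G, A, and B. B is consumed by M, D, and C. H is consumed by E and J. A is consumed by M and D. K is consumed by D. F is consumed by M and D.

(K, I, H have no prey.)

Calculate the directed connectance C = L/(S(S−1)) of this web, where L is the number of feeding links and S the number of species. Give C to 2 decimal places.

The web has S = 13 species and L = 24 feeding links.
C = L / (S(S−1)) = 24 / 156 = 0.1538 ≈ 0.15.

C = 0.15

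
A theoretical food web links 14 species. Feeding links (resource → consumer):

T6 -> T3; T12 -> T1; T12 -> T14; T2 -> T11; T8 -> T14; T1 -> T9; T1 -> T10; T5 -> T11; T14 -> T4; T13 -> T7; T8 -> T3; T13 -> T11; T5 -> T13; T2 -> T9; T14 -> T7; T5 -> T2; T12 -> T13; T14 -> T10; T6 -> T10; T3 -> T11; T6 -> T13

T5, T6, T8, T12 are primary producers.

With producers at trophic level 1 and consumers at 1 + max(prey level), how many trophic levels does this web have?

Producers (level 1): T5, T6, T8, T12.
T5 → T2 → T9 gives T9 level 3.
No species has a prey at level 3, so no species reaches level 4.

3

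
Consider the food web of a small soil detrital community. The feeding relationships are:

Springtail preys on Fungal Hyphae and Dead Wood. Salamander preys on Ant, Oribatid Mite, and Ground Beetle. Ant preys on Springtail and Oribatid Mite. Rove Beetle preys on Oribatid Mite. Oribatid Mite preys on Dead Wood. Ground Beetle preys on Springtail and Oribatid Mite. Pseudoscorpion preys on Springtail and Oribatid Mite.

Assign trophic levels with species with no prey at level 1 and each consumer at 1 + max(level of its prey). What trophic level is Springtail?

Trophic level 2

Fungal Hyphae has no prey (basal) → level 1.
Springtail eats Fungal Hyphae (level 1); other prey at levels: Dead Wood 1 → level 2.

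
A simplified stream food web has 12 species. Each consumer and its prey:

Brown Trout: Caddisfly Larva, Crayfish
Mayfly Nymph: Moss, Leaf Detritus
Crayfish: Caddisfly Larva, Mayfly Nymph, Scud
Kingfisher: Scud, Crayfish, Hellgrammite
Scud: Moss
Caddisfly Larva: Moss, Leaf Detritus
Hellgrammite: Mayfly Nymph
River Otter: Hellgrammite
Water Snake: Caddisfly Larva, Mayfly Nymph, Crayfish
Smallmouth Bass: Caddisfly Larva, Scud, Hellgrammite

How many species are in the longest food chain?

One longest chain: Moss → Mayfly Nymph → Hellgrammite → Smallmouth Bass.
It has 4 species and 3 links.

4 species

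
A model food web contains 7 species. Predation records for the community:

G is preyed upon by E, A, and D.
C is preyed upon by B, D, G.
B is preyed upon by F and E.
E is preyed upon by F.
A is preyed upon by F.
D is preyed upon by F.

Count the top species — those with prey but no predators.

1

Top species (has prey, but nothing eats it): F.
Count: 1.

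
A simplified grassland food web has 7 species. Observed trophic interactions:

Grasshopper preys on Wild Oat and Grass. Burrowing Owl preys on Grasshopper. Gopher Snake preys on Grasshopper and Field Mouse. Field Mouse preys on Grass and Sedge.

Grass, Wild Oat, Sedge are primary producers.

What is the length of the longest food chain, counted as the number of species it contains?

One longest chain: Grass → Grasshopper → Burrowing Owl.
It has 3 species and 2 links.

3 species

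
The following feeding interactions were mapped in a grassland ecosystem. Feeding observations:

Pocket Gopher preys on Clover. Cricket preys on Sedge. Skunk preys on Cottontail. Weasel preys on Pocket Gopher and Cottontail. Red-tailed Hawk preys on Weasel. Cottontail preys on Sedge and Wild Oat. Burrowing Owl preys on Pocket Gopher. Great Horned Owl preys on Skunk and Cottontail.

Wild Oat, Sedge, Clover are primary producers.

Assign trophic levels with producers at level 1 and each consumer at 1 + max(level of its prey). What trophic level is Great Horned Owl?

Wild Oat is a producer → level 1.
Cottontail eats Wild Oat (level 1); other prey at levels: Sedge 1 → level 2.
Skunk eats Cottontail → level 3.
Great Horned Owl eats Skunk (level 3); other prey at levels: Cottontail 2 → level 4.

Trophic level 4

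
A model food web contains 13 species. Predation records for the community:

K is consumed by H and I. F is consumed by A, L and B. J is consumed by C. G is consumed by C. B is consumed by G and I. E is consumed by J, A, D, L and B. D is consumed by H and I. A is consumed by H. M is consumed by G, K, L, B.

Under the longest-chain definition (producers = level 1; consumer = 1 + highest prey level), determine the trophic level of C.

Trophic level 4

E is a producer → level 1.
B eats E (level 1); other prey at levels: F 1, M 1 → level 2.
G eats B (level 2); other prey at levels: M 1 → level 3.
C eats G (level 3); other prey at levels: J 2 → level 4.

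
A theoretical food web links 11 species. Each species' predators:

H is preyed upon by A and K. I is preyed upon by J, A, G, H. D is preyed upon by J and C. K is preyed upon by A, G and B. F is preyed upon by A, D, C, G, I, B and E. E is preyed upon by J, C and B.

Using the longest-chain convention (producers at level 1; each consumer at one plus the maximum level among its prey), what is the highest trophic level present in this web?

Producers (level 1): F.
F → I → H → K → G gives G level 5.
No species has a prey at level 5, so no species reaches level 6.

5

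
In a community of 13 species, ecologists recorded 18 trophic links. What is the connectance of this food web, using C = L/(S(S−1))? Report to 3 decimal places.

C = 0.115

The web has S = 13 species and L = 18 feeding links.
C = L / (S(S−1)) = 18 / 156 = 0.1154 ≈ 0.115.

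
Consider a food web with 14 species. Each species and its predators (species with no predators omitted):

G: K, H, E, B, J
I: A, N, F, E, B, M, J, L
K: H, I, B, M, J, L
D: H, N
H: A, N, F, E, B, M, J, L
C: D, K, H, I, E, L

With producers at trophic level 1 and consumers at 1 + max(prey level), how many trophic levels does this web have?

Producers (level 1): C, G.
C → D → H → L gives L level 4.
No species has a prey at level 4, so no species reaches level 5.

4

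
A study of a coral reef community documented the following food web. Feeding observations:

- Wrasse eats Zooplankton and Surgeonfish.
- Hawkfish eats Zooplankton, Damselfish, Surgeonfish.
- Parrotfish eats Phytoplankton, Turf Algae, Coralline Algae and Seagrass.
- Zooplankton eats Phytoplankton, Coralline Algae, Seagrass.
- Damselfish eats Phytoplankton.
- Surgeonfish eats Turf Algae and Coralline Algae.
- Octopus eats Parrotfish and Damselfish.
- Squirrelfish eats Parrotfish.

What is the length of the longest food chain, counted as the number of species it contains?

One longest chain: Phytoplankton → Damselfish → Octopus.
It has 3 species and 2 links.

3 species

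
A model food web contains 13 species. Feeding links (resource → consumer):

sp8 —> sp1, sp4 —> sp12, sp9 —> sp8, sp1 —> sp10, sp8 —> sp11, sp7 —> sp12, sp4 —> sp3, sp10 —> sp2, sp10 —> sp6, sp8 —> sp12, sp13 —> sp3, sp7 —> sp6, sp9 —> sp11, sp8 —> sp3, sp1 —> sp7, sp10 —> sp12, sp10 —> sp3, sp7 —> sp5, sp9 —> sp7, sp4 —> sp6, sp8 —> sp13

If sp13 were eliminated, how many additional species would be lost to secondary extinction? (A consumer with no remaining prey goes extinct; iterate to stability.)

Remove sp13.
Every predator of it retains at least one other prey: sp3 still has sp4, sp8, sp10.
No consumer loses all prey, so no secondary extinctions occur.

0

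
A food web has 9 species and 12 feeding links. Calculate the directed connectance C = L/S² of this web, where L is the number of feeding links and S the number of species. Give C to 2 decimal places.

C = 0.15

The web has S = 9 species and L = 12 feeding links.
C = L / S² = 12 / 81 = 0.1481 ≈ 0.15.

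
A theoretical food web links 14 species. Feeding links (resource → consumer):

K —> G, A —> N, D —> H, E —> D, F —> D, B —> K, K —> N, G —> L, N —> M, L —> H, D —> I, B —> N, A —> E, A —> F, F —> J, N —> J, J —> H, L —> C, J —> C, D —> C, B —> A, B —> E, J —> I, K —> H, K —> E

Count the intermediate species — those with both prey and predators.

Intermediate species (has both prey and predators): K, A, F, G, N, E, J, D, L.
Count: 9.

9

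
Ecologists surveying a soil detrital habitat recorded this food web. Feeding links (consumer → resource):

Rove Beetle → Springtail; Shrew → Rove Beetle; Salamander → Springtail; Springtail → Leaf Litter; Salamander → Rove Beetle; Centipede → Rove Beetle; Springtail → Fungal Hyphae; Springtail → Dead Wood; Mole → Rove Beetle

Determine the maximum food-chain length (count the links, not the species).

One longest chain: Dead Wood → Springtail → Rove Beetle → Salamander.
It has 4 species and 3 links.

3 links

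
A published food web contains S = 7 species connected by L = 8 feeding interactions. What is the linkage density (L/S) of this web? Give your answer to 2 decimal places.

There are L = 8 links among S = 7 species.
L/S = 8/7 = 1.1429 ≈ 1.14.

L/S = 1.14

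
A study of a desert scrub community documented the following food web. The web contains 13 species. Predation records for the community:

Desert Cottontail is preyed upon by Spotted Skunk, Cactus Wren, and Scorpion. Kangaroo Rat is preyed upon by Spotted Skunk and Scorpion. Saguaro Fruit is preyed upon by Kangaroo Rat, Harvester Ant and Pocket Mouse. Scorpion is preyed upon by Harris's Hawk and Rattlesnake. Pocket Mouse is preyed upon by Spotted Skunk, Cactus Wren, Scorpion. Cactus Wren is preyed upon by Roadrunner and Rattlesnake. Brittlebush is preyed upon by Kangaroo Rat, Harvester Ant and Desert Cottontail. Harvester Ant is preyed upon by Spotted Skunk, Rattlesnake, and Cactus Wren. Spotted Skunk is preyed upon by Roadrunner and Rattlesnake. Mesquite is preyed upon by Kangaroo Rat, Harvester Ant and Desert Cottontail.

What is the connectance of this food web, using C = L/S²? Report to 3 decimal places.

C = 0.154

The web has S = 13 species and L = 26 feeding links.
C = L / S² = 26 / 169 = 0.1538 ≈ 0.154.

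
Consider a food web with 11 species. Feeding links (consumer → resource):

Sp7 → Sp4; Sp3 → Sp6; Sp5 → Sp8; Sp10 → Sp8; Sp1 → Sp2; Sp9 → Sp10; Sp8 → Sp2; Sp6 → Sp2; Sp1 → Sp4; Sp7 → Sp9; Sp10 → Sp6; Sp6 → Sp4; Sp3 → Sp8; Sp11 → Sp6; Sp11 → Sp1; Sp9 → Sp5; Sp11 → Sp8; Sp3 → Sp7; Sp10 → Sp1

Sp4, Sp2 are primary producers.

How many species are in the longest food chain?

6 species

One longest chain: Sp2 → Sp8 → Sp5 → Sp9 → Sp7 → Sp3.
It has 6 species and 5 links.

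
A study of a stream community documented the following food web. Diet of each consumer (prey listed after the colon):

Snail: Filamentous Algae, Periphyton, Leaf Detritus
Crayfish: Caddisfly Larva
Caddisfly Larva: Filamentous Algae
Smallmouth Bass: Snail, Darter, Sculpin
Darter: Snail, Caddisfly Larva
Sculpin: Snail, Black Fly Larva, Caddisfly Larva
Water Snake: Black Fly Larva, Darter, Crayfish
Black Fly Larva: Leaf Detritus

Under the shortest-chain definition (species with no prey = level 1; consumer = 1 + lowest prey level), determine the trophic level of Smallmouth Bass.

Trophic level 3

Filamentous Algae has no prey (basal) → level 1.
Snail eats Filamentous Algae → level 2.
Smallmouth Bass eats Snail → level 3.
No prey of Smallmouth Bass is below level 2, so 3 is the minimum.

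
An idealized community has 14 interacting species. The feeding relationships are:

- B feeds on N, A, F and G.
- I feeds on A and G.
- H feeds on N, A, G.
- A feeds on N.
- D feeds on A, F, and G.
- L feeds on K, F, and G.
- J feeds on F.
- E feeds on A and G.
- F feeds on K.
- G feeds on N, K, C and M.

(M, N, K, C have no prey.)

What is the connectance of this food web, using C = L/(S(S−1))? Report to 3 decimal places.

The web has S = 14 species and L = 24 feeding links.
C = L / (S(S−1)) = 24 / 182 = 0.1319 ≈ 0.132.

C = 0.132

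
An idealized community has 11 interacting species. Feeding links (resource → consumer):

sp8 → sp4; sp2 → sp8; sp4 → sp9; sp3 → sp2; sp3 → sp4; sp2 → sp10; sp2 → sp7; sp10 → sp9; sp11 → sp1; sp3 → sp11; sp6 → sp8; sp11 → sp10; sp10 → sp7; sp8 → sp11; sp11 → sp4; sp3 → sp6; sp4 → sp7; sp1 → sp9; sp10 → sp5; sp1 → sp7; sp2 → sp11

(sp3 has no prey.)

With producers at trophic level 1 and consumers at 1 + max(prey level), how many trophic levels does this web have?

Producers (level 1): sp3.
sp3 → sp6 → sp8 → sp11 → sp10 → sp9 gives sp9 level 6.
No species has a prey at level 6, so no species reaches level 7.

6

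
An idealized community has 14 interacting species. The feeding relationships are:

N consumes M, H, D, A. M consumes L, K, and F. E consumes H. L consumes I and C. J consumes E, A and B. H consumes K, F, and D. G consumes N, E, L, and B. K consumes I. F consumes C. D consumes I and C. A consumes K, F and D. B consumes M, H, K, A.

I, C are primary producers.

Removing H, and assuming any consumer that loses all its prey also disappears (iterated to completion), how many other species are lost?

Remove H.
Round 1: E (all prey gone) → extinct.
No further losses. Total secondary extinctions: 1.

1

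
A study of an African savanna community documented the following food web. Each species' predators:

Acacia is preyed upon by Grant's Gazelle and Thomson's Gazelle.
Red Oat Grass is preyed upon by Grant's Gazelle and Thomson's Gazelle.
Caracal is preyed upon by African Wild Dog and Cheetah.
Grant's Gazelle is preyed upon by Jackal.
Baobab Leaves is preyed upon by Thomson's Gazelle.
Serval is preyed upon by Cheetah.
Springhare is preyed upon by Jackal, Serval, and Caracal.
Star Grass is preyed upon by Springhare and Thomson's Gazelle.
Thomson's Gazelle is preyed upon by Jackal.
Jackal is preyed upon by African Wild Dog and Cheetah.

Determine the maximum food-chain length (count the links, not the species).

3 links

One longest chain: Star Grass → Springhare → Caracal → Cheetah.
It has 4 species and 3 links.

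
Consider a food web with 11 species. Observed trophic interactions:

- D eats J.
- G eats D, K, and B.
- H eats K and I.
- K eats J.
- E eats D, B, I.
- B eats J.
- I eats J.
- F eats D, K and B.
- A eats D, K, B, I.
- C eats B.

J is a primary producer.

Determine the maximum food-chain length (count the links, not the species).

2 links

One longest chain: J → D → G.
It has 3 species and 2 links.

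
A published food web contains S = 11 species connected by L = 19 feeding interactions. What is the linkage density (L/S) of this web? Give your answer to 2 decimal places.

L/S = 1.73

There are L = 19 links among S = 11 species.
L/S = 19/11 = 1.7273 ≈ 1.73.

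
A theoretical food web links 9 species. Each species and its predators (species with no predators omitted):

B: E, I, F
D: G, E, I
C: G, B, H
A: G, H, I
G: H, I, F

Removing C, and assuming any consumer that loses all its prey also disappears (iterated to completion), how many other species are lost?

1

Remove C.
Round 1: B (all prey gone) → extinct.
No further losses. Total secondary extinctions: 1.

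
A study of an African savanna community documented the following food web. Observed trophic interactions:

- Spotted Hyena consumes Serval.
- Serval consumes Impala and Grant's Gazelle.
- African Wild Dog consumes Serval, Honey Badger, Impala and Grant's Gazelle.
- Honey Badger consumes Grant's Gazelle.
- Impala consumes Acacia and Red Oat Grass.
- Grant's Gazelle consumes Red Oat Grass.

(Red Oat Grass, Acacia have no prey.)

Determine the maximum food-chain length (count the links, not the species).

One longest chain: Red Oat Grass → Grant's Gazelle → Honey Badger → African Wild Dog.
It has 4 species and 3 links.

3 links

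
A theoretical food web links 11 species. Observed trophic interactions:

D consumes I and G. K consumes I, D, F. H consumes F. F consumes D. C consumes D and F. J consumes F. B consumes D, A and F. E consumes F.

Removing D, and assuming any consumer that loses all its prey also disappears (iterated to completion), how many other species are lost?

Remove D.
Round 1: F (all prey gone) → extinct.
Round 2: E (all prey gone), J (all prey gone), H (all prey gone), C (all prey gone) → extinct.
No further losses. Total secondary extinctions: 5.

5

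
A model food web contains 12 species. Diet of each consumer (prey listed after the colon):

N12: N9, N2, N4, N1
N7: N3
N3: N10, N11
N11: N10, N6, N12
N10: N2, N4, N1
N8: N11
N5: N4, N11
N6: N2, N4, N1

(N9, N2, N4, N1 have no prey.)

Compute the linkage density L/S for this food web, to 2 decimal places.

L/S = 1.58

There are L = 19 links among S = 12 species.
L/S = 19/12 = 1.5833 ≈ 1.58.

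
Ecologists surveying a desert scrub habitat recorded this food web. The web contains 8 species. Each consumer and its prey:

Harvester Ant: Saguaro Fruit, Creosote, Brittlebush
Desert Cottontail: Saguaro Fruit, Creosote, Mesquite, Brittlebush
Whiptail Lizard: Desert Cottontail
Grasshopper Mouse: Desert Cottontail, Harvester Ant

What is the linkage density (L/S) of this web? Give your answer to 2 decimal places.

There are L = 10 links among S = 8 species.
L/S = 10/8 = 1.2500 ≈ 1.25.

L/S = 1.25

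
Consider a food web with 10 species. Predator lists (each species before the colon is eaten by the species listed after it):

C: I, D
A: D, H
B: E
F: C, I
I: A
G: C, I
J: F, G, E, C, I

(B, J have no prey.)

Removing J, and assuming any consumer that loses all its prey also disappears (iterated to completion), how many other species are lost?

7

Remove J.
Round 1: F (all prey gone), G (all prey gone) → extinct.
Round 2: C (all prey gone) → extinct.
Round 3: I (all prey gone) → extinct.
Round 4: A (all prey gone) → extinct.
Round 5: D (all prey gone), H (all prey gone) → extinct.
No further losses. Total secondary extinctions: 7.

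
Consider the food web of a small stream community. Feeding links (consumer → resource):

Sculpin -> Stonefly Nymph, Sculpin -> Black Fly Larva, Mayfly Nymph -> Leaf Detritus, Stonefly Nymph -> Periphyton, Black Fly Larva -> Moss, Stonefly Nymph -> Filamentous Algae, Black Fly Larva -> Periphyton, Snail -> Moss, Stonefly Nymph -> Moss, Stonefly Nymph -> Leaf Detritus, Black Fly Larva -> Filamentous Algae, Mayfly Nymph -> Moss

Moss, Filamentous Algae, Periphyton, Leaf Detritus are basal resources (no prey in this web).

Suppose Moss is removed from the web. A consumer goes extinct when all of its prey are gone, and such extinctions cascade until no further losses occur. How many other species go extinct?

1

Remove Moss.
Round 1: Snail (all prey gone) → extinct.
No further losses. Total secondary extinctions: 1.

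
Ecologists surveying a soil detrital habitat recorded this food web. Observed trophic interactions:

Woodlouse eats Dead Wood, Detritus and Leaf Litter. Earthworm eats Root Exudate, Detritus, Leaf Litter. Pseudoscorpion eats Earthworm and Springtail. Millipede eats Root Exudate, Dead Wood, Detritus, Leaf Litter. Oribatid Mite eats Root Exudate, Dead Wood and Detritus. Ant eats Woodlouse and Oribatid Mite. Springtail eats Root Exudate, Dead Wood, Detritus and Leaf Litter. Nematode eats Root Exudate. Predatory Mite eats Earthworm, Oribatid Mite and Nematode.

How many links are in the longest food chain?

One longest chain: Detritus → Earthworm → Predatory Mite.
It has 3 species and 2 links.

2 links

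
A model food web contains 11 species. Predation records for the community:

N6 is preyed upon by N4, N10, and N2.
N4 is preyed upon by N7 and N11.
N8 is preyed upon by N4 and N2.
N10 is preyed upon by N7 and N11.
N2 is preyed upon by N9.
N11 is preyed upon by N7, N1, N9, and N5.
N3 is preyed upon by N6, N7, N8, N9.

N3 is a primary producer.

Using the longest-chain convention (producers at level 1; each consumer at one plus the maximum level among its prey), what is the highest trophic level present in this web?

5

Producers (level 1): N3.
N3 → N8 → N4 → N11 → N7 gives N7 level 5.
No species has a prey at level 5, so no species reaches level 6.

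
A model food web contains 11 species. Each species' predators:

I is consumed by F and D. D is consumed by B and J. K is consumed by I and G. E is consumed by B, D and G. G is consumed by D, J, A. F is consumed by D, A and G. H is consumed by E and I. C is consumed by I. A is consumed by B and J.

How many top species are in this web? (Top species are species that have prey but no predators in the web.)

Top species (has prey, but nothing eats it): J, B.
Count: 2.

2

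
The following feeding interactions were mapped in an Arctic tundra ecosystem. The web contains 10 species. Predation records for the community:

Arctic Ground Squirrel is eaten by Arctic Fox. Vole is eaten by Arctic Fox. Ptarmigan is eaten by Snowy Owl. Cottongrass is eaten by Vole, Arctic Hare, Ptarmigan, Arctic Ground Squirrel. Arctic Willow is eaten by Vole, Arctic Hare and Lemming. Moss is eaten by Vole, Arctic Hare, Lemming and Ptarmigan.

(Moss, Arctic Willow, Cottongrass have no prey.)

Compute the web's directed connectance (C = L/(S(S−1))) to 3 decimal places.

C = 0.156

The web has S = 10 species and L = 14 feeding links.
C = L / (S(S−1)) = 14 / 90 = 0.1556 ≈ 0.156.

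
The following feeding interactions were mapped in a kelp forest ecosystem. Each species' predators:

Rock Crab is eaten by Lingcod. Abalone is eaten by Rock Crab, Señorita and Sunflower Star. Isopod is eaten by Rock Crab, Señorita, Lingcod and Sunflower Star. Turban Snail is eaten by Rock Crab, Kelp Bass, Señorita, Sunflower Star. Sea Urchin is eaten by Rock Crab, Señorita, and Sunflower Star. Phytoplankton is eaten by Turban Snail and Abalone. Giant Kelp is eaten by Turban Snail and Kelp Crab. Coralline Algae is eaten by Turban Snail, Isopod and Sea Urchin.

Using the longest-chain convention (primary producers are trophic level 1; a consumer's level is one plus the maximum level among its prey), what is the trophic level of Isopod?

Trophic level 2

Coralline Algae is a producer → level 1.
Isopod eats Coralline Algae → level 2.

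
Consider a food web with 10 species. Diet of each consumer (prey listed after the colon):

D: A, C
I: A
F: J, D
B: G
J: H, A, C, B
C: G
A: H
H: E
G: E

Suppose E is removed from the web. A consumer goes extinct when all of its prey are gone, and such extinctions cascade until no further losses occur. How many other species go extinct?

Remove E.
Round 1: G (all prey gone), H (all prey gone) → extinct.
Round 2: A (all prey gone), C (all prey gone), B (all prey gone) → extinct.
Round 3: J (all prey gone), D (all prey gone), I (all prey gone) → extinct.
Round 4: F (all prey gone) → extinct.
No further losses. Total secondary extinctions: 9.

9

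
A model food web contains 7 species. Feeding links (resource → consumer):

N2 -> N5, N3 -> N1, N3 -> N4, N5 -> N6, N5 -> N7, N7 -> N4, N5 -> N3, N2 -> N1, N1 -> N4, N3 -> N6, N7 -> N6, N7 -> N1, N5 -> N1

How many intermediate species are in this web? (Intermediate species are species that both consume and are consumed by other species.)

Intermediate species (has both prey and predators): N5, N7, N3, N1.
Count: 4.

4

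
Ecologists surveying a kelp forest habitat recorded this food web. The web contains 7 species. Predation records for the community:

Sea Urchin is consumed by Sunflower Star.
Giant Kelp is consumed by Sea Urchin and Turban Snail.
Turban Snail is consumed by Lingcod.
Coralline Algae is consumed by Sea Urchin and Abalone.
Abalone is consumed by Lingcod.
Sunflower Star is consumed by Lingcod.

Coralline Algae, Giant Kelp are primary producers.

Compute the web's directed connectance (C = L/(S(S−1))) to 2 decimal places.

The web has S = 7 species and L = 8 feeding links.
C = L / (S(S−1)) = 8 / 42 = 0.1905 ≈ 0.19.

C = 0.19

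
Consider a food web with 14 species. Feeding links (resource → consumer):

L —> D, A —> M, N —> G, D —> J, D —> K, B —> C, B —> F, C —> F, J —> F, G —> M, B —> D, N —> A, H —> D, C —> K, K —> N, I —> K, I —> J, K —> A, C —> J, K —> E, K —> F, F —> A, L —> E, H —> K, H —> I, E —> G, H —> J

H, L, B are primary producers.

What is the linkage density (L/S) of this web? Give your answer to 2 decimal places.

L/S = 1.93

There are L = 27 links among S = 14 species.
L/S = 27/14 = 1.9286 ≈ 1.93.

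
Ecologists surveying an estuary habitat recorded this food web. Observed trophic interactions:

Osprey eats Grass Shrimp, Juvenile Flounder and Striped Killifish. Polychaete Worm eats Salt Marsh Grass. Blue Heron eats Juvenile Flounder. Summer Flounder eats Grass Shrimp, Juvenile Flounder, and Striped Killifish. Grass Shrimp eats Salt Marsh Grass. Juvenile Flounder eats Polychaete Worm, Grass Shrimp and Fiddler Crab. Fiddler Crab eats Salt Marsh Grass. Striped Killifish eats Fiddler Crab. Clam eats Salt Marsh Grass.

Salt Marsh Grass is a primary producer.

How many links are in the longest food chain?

3 links

One longest chain: Salt Marsh Grass → Polychaete Worm → Juvenile Flounder → Blue Heron.
It has 4 species and 3 links.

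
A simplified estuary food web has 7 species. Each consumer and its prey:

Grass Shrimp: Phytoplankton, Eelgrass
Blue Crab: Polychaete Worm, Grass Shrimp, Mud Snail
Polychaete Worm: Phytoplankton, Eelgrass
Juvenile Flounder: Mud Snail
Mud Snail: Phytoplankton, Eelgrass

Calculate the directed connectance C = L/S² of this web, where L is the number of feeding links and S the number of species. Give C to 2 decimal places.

C = 0.20

The web has S = 7 species and L = 10 feeding links.
C = L / S² = 10 / 49 = 0.2041 ≈ 0.20.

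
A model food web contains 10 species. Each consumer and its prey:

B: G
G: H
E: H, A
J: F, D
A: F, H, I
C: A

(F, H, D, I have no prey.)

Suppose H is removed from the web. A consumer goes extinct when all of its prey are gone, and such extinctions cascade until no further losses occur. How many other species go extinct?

2

Remove H.
Round 1: G (all prey gone) → extinct.
Round 2: B (all prey gone) → extinct.
No further losses. Total secondary extinctions: 2.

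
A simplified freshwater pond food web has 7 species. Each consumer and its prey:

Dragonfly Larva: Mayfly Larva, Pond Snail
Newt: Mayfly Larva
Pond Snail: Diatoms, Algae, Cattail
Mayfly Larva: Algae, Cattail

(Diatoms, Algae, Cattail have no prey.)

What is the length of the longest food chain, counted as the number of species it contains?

3 species

One longest chain: Algae → Mayfly Larva → Dragonfly Larva.
It has 3 species and 2 links.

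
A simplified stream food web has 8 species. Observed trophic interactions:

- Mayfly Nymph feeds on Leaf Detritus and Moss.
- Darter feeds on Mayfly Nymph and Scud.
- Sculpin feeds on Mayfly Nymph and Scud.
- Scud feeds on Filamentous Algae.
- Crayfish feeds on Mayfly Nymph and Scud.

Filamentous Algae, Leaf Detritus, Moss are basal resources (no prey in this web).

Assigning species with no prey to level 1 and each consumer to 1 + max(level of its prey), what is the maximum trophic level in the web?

Basal resources (level 1): Filamentous Algae, Leaf Detritus, Moss.
Leaf Detritus → Mayfly Nymph → Darter gives Darter level 3.
No species has a prey at level 3, so no species reaches level 4.

3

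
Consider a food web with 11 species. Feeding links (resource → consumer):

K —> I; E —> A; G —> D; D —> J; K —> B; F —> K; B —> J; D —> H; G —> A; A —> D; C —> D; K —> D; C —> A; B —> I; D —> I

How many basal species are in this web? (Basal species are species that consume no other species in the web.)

4

Basal species (no prey listed): C, E, G, F.
Count: 4.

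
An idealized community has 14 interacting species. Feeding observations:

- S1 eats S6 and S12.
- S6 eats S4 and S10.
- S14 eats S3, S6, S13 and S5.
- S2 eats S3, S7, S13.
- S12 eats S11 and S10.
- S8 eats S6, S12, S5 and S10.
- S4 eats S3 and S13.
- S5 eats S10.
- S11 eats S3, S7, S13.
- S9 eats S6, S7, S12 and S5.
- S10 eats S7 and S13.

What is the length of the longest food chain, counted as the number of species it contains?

4 species

One longest chain: S7 → S10 → S5 → S9.
It has 4 species and 3 links.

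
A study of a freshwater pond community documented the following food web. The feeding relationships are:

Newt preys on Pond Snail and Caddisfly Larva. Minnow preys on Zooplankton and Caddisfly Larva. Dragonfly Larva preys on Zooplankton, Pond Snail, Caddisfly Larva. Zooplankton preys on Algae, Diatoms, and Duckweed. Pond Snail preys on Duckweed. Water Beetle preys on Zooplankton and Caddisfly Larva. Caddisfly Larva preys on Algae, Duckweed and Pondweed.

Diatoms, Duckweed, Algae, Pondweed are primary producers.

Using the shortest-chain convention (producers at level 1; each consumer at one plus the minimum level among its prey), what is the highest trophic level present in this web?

Producers (level 1): Diatoms, Duckweed, Algae, Pondweed.
Following each consumer down to its lowest-level prey: Duckweed → Pond Snail → Dragonfly Larva (levels 1 through 3).
All prey of Dragonfly Larva (Pond Snail 2, Caddisfly Larva 2, Zooplankton 2) are at level 2 or above, so Dragonfly Larva is at level 1 + 2 = 3.
Every consumer has at least one prey at level 2 or below, so none exceeds level 3.

3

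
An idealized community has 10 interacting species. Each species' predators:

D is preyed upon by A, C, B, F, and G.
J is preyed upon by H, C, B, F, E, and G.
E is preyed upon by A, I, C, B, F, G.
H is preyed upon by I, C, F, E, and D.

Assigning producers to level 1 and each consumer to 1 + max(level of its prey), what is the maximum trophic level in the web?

Producers (level 1): J.
J → H → E → I gives I level 4.
No species has a prey at level 4, so no species reaches level 5.

4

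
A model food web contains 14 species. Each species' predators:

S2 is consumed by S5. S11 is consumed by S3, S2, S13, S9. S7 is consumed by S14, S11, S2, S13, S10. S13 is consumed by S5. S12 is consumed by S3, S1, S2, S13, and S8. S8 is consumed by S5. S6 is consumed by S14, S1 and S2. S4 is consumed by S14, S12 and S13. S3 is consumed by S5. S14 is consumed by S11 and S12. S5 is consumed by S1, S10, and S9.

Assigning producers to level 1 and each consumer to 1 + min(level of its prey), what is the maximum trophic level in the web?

Producers (level 1): S7, S4, S6.
Following each consumer down to its lowest-level prey: S4 → S12 → S8 (levels 1 through 3).
All prey of S8 (S12 2) are at level 2 or above, so S8 is at level 1 + 2 = 3.
Every consumer has at least one prey at level 2 or below, so none exceeds level 3.

3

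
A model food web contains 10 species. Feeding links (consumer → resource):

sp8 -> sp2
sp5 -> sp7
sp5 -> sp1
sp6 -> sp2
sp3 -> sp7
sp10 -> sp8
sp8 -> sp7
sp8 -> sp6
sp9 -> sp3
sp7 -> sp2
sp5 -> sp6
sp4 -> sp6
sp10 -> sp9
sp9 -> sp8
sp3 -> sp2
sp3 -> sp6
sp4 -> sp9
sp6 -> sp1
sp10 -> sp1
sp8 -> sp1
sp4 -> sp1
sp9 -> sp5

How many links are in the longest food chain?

4 links

One longest chain: sp1 → sp6 → sp5 → sp9 → sp4.
It has 5 species and 4 links.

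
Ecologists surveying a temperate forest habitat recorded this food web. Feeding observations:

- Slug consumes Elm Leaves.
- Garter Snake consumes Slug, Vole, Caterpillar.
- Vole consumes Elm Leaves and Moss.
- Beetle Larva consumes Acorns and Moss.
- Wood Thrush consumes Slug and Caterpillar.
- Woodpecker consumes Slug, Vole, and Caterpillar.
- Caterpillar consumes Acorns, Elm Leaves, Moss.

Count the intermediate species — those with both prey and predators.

Intermediate species (has both prey and predators): Caterpillar, Slug, Vole.
Count: 3.

3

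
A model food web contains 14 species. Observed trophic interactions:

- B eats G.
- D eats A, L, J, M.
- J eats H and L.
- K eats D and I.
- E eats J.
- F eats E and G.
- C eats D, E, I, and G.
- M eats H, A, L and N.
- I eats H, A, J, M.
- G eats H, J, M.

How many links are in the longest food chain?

One longest chain: L → J → E → F.
It has 4 species and 3 links.

3 links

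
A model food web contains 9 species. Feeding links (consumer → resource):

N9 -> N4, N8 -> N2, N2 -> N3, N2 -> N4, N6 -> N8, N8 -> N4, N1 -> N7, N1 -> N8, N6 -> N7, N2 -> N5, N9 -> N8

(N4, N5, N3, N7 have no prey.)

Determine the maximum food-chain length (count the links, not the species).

One longest chain: N4 → N2 → N8 → N6.
It has 4 species and 3 links.

3 links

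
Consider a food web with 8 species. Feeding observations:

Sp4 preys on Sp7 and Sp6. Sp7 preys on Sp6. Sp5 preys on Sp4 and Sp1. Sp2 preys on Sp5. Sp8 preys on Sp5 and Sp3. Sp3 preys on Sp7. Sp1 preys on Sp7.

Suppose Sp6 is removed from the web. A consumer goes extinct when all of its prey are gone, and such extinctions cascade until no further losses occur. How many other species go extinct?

Remove Sp6.
Round 1: Sp7 (all prey gone) → extinct.
Round 2: Sp3 (all prey gone), Sp1 (all prey gone), Sp4 (all prey gone) → extinct.
Round 3: Sp5 (all prey gone) → extinct.
Round 4: Sp2 (all prey gone), Sp8 (all prey gone) → extinct.
No further losses. Total secondary extinctions: 7.

7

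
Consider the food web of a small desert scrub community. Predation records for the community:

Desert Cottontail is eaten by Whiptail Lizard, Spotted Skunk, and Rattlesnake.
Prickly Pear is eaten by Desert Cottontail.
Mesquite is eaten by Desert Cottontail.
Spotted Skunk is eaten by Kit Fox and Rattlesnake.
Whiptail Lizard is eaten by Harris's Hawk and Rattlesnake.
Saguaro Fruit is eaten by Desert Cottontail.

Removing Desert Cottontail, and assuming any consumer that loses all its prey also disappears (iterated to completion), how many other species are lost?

5

Remove Desert Cottontail.
Round 1: Whiptail Lizard (all prey gone), Spotted Skunk (all prey gone) → extinct.
Round 2: Rattlesnake (all prey gone), Kit Fox (all prey gone), Harris's Hawk (all prey gone) → extinct.
No further losses. Total secondary extinctions: 5.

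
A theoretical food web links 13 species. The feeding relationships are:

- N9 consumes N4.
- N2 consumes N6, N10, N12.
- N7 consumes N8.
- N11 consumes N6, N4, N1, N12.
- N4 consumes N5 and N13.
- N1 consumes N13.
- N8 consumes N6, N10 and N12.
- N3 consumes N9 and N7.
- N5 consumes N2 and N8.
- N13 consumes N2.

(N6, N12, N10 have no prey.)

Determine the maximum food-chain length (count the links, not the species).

5 links

One longest chain: N6 → N2 → N13 → N4 → N9 → N3.
It has 6 species and 5 links.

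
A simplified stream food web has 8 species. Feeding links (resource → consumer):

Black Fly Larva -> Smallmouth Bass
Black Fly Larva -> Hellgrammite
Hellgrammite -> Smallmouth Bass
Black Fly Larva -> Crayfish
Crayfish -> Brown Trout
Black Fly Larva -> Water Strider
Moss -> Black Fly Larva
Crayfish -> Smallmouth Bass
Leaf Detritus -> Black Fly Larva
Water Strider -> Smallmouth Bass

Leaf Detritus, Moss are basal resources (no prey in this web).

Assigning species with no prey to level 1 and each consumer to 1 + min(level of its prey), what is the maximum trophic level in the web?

Basal resources (level 1): Leaf Detritus, Moss.
Following each consumer down to its lowest-level prey: Leaf Detritus → Black Fly Larva → Crayfish → Brown Trout (levels 1 through 4).
All prey of Brown Trout (Crayfish 3) are at level 3 or above, so Brown Trout is at level 1 + 3 = 4.
Every consumer has at least one prey at level 3 or below, so none exceeds level 4.

4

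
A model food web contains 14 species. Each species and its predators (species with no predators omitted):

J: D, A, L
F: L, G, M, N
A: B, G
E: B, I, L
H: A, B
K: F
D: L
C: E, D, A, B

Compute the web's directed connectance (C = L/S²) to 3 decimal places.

The web has S = 14 species and L = 20 feeding links.
C = L / S² = 20 / 196 = 0.1020 ≈ 0.102.

C = 0.102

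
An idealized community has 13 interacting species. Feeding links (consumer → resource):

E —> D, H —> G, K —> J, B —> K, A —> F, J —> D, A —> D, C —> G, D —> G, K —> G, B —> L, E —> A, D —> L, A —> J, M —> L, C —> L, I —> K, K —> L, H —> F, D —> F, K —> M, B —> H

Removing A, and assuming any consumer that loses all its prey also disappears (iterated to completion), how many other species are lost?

Remove A.
Every predator of it retains at least one other prey: E still has D.
No consumer loses all prey, so no secondary extinctions occur.

0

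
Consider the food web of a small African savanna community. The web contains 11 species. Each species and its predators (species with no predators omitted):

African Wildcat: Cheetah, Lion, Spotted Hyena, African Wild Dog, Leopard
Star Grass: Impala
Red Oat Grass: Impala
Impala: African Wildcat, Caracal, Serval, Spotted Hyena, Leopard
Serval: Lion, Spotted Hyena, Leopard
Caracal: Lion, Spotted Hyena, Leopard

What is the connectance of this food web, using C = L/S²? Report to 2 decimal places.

C = 0.15

The web has S = 11 species and L = 18 feeding links.
C = L / S² = 18 / 121 = 0.1488 ≈ 0.15.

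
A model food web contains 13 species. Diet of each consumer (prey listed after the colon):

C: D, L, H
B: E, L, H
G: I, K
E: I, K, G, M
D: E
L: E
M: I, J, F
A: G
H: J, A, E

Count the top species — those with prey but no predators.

2

Top species (has prey, but nothing eats it): C, B.
Count: 2.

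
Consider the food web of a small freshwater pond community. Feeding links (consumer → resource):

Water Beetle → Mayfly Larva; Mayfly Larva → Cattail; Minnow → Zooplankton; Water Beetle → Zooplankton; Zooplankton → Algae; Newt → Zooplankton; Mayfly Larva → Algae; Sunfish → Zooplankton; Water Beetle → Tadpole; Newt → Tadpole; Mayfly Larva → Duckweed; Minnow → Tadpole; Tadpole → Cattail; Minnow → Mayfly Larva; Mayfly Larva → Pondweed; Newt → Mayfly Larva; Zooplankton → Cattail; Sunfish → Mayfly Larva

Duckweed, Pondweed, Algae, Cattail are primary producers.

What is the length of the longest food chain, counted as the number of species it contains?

3 species

One longest chain: Algae → Zooplankton → Minnow.
It has 3 species and 2 links.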